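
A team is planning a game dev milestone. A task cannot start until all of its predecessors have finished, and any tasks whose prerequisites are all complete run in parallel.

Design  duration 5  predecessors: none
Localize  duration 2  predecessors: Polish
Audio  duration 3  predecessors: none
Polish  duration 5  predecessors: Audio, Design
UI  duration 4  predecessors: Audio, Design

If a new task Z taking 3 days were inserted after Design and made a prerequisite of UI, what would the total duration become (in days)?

Originally the game dev milestone takes 12 days.
With Z inserted, UI now waits for max(Audio, Design, Z).
New critical path: Design→Z→UI = 5+3+4 = 12 ⇒ 12 days.

12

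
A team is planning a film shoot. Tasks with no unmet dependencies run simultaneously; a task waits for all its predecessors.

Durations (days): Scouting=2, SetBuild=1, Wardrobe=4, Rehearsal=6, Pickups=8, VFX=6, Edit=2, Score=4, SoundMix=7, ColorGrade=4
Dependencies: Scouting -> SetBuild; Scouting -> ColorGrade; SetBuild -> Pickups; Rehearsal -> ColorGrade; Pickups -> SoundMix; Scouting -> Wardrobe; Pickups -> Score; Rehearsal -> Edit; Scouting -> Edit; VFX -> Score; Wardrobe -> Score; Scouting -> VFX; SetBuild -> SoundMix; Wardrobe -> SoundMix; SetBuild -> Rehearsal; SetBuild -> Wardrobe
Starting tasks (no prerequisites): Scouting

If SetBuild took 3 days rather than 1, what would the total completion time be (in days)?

20

Actual critical path: Scouting→SetBuild→Pickups→SoundMix = 2+1+8+7 = 18 ⇒ 18 days.
SetBuild is on the critical path; changing it to 3 makes that path 20 days.
No other chain overtakes it, so the finish is 20 days.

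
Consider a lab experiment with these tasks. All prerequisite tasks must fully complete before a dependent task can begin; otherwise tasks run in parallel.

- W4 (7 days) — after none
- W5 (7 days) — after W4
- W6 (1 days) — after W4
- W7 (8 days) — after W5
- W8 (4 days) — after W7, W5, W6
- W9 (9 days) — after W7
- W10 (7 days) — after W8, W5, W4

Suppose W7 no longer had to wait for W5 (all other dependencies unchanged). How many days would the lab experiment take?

25

With the dependency in place, W4→W5→W7→W8→W10 = 7+7+8+4+7 = 33 sets the finish at 33 days.
Without W5→W7, W7's earliest start moves from 14 to 0.
The longest chain is now W4→W5→W8→W10 = 7+7+4+7 = 25, so the lab experiment takes 25 days.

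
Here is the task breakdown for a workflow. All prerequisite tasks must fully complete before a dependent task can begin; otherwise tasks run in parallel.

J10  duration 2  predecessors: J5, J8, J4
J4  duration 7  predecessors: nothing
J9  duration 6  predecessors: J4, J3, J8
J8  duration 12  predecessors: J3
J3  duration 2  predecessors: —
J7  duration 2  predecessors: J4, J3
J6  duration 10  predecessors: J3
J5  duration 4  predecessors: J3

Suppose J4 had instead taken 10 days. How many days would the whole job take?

20

The binding path is J3→J8→J9 = 2+12+6 = 20; finish at 20 days.
J4 is off the critical path — its longest chain is 13 days, giving 7 of slack.
That remains the longest chain; total 20 days.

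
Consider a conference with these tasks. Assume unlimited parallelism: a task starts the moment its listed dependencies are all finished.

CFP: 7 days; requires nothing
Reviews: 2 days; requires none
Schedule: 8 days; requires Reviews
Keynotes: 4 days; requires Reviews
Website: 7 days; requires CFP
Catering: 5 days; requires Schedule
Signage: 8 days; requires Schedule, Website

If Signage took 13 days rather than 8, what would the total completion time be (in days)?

27

As given, the longest chain is CFP→Website→Signage = 7+7+8 = 22, so the finish is 22 days.
Signage lies on that path, so at 13 days the path becomes 27 days.
No other chain overtakes it, so the finish is 27 days.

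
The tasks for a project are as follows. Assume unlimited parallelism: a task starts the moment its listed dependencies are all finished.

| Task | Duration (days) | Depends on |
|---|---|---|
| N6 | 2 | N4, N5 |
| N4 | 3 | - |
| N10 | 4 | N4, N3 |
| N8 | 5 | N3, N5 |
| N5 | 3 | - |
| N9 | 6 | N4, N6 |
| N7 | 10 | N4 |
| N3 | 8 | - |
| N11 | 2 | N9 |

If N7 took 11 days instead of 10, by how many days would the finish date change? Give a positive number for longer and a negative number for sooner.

As given, the longest chain is N4→N7 = 3+10 = 13, so the finish is 13 days.
N7 is on the critical path; changing it to 11 makes that path 14 days.
That remains the longest chain; total 14 days.
Change in finish: 14 − 13 = +1 days.

1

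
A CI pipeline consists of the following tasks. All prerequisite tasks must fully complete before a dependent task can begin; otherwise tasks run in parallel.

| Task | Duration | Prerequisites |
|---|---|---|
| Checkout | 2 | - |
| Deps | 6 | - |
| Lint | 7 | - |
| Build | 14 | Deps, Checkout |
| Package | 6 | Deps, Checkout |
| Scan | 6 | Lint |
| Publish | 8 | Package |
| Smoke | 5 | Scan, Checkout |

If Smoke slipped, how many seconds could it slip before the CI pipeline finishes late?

Deps→Build = 6+14 = 20 sets the makespan at 20 seconds.
Smoke finishes as early as 18 and must finish by 20.
Float = 20 − 18 = 2.

2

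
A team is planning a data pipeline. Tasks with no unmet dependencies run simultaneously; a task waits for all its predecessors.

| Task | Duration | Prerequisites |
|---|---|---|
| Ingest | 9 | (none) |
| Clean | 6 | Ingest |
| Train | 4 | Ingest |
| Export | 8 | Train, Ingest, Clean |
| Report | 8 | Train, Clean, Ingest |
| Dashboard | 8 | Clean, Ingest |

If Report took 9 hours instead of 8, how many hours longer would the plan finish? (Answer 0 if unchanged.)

1

Baseline: Ingest→Clean→Report = 9+6+8 = 23 → 23 hours.
Report is on the critical path; changing it to 9 makes that path 24 hours.
No other chain overtakes it, so the finish is 24 hours.
Change in finish: 24 − 23 = +1 hours.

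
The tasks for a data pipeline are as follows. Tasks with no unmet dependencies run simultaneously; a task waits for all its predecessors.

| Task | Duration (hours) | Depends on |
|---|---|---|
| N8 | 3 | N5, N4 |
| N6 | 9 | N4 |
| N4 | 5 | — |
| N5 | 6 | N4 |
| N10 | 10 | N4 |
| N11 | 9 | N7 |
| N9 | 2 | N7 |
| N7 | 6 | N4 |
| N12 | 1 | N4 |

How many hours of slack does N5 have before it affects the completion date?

Critical path: N4→N7→N11 = 5+6+9 = 20, so the finish is 20 hours.
The longest chain containing N5 totals 14 hours.
Slack of N5 = 11 − 5 = 6 hours.

6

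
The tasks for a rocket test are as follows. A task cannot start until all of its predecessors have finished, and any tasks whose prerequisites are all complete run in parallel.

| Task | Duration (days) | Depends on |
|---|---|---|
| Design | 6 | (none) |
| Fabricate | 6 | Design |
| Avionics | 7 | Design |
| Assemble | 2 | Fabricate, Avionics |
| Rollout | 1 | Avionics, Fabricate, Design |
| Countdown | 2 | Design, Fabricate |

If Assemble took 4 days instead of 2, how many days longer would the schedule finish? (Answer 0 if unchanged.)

2

As given, the longest chain is Design→Avionics→Assemble = 6+7+2 = 15, so the finish is 15 days.
Assemble lies on that path, so at 4 days the path becomes 17 days.
The critical path is still Design→Avionics→Assemble; finish is now 17 days.
Change in finish: 17 − 15 = +2 days.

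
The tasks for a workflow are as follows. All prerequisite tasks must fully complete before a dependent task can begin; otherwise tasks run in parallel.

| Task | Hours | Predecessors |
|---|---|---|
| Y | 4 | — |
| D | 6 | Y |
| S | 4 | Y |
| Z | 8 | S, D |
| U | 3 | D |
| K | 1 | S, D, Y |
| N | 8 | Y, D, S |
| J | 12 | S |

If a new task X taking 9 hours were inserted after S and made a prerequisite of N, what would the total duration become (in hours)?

25

Originally the job takes 20 hours.
With X inserted, N now waits for max(Y, D, S, X).
New critical path: Y→S→X→N = 4+4+9+8 = 25 ⇒ 25 hours.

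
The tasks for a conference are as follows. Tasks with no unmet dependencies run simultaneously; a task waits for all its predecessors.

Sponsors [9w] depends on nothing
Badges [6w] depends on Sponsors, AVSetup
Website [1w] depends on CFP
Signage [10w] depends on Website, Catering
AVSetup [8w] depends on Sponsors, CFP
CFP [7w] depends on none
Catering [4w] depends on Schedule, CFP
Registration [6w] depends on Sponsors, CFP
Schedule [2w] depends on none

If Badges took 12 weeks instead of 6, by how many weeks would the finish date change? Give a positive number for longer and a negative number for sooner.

6

Critical path before the change: Sponsors→AVSetup→Badges = 9+8+6 = 23 giving 23 weeks.
Since Badges is critical, the +6 change carries straight to that chain (now 29 weeks).
The critical path is still Sponsors→AVSetup→Badges; finish is now 29 weeks.
Change in finish: 29 − 23 = +6 weeks.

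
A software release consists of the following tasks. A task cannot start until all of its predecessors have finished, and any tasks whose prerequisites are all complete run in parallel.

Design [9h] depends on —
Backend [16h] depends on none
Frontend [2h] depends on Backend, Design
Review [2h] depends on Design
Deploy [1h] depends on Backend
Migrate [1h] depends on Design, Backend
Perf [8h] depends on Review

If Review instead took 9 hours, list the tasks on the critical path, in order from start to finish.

Design, Review, Perf

Critical path before the change: Design→Review→Perf = 9+2+8 = 19 giving 19 hours.
Since Review is critical, the +7 change carries straight to that chain (now 26 hours).
No other chain overtakes it, so the finish is 26 hours.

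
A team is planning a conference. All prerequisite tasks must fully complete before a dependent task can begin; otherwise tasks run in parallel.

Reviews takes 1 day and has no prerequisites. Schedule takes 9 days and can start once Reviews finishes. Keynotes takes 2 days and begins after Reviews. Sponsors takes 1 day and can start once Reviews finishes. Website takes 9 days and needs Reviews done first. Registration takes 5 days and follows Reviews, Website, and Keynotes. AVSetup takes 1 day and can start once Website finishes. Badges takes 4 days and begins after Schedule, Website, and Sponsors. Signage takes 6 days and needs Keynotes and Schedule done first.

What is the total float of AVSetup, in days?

5

Critical path: Reviews→Schedule→Signage = 1+9+6 = 16, so the finish is 16 days.
AVSetup finishes as early as 11 and must finish by 16.
So AVSetup can slip 16 − 11 = 5 days.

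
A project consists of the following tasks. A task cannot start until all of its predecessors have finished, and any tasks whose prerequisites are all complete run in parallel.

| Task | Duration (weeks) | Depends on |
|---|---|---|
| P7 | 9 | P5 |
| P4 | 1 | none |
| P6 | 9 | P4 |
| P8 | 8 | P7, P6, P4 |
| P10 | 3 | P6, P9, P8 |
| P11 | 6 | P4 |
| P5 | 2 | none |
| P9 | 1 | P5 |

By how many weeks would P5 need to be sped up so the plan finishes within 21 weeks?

Current finish: 22 weeks; target: 21.
P5 is on every critical path, so each week cut from P5 cuts the finish by one (this holds down to a finish of 21).
Need 22 − 21 = 1 week off P5 → P5 becomes 1 week, finish becomes 21.

1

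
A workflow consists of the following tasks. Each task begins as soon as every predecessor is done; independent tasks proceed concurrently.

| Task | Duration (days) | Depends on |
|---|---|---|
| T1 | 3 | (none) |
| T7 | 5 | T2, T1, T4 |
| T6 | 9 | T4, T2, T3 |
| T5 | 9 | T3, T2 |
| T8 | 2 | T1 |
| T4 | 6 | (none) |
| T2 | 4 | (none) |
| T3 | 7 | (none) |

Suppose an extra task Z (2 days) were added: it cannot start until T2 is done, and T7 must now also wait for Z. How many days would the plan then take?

16

Originally the plan takes 16 days.
With Z inserted, T7 now waits for max(T2, T1, T4, Z).
New critical path: T3→T5 = 7+9 = 16 ⇒ 16 days.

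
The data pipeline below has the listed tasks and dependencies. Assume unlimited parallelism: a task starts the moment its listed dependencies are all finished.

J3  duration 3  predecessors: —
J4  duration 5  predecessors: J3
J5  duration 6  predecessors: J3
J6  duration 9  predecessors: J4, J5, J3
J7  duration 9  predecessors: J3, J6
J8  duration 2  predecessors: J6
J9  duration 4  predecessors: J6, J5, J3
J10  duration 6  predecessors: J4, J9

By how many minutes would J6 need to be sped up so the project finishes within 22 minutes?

Current finish: 28 minutes; target: 22.
J6 is on every critical path, so each minute cut from J6 cuts the finish by one (this holds down to a finish of 20).
Need 28 − 22 = 6 minutes off J6 → J6 becomes 3 minutes, finish becomes 22.

6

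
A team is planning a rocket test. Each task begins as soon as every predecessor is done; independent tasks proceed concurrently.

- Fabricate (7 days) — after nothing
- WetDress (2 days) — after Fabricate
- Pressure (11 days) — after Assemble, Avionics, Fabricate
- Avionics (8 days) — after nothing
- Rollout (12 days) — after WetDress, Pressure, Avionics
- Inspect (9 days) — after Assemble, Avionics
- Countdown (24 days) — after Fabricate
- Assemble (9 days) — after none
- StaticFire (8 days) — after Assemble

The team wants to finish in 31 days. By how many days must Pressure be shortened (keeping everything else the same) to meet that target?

1

Current finish: 32 days; target: 31.
Pressure is on every critical path, so each day cut from Pressure cuts the finish by one (this holds down to a finish of 31).
Need 32 − 31 = 1 day off Pressure → Pressure becomes 10 days, finish becomes 31.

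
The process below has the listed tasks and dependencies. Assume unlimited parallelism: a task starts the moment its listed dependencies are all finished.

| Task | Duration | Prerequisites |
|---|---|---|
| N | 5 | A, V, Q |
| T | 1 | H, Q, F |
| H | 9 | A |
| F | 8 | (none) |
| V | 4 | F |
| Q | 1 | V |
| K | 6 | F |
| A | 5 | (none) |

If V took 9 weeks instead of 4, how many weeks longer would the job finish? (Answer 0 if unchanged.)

As given, the longest chain is F→V→Q→N = 8+4+1+5 = 18, so the finish is 18 weeks.
Since V is critical, the +5 change carries straight to that chain (now 23 weeks).
That remains the longest chain; total 23 weeks.
Change in finish: 23 − 18 = +5 weeks.

5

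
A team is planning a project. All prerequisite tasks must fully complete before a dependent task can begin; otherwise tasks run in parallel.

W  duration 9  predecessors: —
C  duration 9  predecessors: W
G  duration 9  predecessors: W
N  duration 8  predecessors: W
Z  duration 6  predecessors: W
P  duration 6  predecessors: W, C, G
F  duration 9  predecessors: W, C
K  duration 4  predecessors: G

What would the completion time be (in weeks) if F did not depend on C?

24

With the dependency in place, W→C→F = 9+9+9 = 27 sets the finish at 27 weeks.
Without C→F, F's earliest start moves from 18 to 9.
The longest chain is now W→C→P = 9+9+6 = 24, so the schedule takes 24 weeks.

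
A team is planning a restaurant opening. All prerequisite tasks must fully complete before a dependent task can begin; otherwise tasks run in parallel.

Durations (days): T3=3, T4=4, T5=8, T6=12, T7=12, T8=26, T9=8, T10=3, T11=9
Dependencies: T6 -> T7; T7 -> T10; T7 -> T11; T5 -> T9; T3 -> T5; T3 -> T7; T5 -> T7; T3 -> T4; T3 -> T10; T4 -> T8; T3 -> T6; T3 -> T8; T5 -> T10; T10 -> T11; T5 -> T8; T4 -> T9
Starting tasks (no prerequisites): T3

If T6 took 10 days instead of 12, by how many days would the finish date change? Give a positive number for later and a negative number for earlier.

-2

Critical path before the change: T3→T6→T7→T10→T11 = 3+12+12+3+9 = 39 giving 39 days.
T6 lies on that path, so at 10 days the path becomes 37 days.
The binding chain switches to T3→T5→T8 = 3+8+26 = 37; finish 37 days.
Change in finish: 37 − 39 = -2 days.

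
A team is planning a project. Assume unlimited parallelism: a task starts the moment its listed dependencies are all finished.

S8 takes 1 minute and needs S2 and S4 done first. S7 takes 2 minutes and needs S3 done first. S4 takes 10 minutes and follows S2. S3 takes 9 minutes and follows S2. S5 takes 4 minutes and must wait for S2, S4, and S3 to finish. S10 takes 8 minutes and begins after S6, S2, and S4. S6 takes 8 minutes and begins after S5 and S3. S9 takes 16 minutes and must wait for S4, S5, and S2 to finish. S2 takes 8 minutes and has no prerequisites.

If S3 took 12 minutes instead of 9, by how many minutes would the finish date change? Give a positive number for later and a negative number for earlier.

2

Actual critical path: S2→S4→S5→S6→S10 = 8+10+4+8+8 = 38 ⇒ 38 minutes.
S3 has 1 minute of float (longest path through it is 37).
The binding chain switches to S2→S3→S5→S6→S10 = 8+12+4+8+8 = 40; finish 40 minutes.
Change in finish: 40 − 38 = +2 minutes.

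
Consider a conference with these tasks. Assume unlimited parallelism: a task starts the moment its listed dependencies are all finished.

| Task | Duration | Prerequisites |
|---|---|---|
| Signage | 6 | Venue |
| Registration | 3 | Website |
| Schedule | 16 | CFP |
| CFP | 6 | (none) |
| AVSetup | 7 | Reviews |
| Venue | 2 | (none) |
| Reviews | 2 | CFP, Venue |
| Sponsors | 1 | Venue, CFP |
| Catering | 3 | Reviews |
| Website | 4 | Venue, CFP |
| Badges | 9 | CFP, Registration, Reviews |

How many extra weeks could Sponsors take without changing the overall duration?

Critical path: CFP→Schedule = 6+16 = 22, so the finish is 22 weeks.
Longest path through Sponsors: 7 weeks (earliest finish 7, latest finish 22).
Slack of Sponsors = 21 − 6 = 15 weeks.

15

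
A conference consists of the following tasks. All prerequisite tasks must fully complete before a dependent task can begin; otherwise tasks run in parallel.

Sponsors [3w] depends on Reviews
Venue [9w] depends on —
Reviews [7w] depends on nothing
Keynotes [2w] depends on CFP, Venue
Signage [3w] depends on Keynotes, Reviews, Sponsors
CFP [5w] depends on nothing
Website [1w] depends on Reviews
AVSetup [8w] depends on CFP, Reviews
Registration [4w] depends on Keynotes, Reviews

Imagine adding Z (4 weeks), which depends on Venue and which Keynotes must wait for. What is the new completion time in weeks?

19

Originally the job takes 15 weeks.
With Z inserted, Keynotes now waits for max(CFP, Venue, Z).
New critical path: Venue→Z→Keynotes→Registration = 9+4+2+4 = 19 ⇒ 19 weeks.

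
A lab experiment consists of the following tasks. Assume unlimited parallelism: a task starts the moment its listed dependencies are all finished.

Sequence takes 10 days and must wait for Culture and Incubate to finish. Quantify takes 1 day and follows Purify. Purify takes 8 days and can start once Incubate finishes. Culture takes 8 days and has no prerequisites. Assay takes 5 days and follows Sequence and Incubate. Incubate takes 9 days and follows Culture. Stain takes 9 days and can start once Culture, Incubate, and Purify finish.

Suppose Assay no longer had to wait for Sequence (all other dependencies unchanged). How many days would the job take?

Original critical path: Culture→Incubate→Purify→Stain = 8+9+8+9 = 34 ⇒ 34 days.
Without Sequence→Assay, Assay's earliest start moves from 27 to 17.
The longest chain is now Culture→Incubate→Purify→Stain = 8+9+8+9 = 34, so the job takes 34 days.

34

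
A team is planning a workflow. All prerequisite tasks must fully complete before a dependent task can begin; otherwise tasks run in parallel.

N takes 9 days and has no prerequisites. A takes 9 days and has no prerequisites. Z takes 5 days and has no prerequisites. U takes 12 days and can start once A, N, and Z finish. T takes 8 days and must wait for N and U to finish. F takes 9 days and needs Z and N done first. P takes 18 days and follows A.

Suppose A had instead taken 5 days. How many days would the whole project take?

29

Baseline: A→U→T = 9+12+8 = 29 → 29 days.
Since A is critical, the -4 change carries straight to that chain (now 25 days).
Now N→U→T = 9+12+8 = 29 is longest, so the finish becomes 29 days.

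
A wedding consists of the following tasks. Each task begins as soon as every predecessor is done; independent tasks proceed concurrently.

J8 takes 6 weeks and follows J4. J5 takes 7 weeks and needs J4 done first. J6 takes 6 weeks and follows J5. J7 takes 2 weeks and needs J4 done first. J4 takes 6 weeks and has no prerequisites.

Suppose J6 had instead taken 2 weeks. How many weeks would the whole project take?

15

Critical path before the change: J4→J5→J6 = 6+7+6 = 19 giving 19 weeks.
J6 lies on that path, so at 2 weeks the path becomes 15 weeks.
The critical path is still J4→J5→J6; finish is now 15 weeks.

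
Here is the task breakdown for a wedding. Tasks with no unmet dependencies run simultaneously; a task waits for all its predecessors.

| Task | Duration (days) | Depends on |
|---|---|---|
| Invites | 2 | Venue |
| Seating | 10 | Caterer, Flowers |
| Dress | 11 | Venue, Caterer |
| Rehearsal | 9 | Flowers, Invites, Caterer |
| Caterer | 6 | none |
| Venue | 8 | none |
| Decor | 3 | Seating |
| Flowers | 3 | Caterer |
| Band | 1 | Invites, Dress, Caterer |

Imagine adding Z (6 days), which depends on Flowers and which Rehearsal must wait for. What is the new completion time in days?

Originally the job takes 22 days.
With Z inserted, Rehearsal now waits for max(Flowers, Invites, Caterer, Z).
New critical path: Caterer→Flowers→Z→Rehearsal = 6+3+6+9 = 24 ⇒ 24 days.

24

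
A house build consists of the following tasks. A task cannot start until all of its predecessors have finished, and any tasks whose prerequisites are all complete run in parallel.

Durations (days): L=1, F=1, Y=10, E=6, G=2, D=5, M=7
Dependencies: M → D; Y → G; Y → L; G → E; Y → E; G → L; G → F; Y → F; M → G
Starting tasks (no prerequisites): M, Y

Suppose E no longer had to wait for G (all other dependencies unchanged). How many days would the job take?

With the dependency in place, Y→G→E = 10+2+6 = 18 sets the finish at 18 days.
Without G→E, E's earliest start moves from 12 to 10.
New critical path: Y→E = 10+6 = 16 ⇒ 16 days.

16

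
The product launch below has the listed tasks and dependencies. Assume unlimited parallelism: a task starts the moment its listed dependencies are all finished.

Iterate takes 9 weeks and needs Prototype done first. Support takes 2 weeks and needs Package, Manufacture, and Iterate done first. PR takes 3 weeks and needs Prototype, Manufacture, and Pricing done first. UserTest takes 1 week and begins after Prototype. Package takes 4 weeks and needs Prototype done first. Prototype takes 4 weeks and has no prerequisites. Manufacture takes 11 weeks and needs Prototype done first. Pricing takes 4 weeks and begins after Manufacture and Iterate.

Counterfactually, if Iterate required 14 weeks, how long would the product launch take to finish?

Actual critical path: Prototype→Manufacture→Pricing→PR = 4+11+4+3 = 22 ⇒ 22 weeks.
Iterate has 2 weeks of float (longest path through it is 20).
The binding chain switches to Prototype→Iterate→Pricing→PR = 4+14+4+3 = 25; finish 25 weeks.

25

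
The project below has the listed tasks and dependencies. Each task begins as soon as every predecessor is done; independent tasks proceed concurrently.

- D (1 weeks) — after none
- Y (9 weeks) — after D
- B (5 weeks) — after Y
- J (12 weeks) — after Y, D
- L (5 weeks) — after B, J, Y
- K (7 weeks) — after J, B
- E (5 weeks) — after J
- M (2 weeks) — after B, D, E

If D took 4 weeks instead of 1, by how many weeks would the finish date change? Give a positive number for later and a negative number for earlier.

3

Actual critical path: D→Y→J→K = 1+9+12+7 = 29 ⇒ 29 weeks.
Since D is critical, the +3 change carries straight to that chain (now 32 weeks).
The critical path is still D→Y→J→K; finish is now 32 weeks.
Change in finish: 32 − 29 = +3 weeks.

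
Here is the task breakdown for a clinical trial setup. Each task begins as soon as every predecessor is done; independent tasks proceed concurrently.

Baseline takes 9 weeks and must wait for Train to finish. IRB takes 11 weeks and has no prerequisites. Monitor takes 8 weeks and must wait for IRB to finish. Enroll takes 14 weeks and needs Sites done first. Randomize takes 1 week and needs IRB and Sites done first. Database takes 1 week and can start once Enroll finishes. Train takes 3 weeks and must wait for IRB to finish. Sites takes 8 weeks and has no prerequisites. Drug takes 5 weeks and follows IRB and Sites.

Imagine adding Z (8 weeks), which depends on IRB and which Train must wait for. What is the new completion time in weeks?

31

Originally the plan takes 23 weeks.
With Z inserted, Train now waits for max(IRB, Z).
New critical path: IRB→Z→Train→Baseline = 11+8+3+9 = 31 ⇒ 31 weeks.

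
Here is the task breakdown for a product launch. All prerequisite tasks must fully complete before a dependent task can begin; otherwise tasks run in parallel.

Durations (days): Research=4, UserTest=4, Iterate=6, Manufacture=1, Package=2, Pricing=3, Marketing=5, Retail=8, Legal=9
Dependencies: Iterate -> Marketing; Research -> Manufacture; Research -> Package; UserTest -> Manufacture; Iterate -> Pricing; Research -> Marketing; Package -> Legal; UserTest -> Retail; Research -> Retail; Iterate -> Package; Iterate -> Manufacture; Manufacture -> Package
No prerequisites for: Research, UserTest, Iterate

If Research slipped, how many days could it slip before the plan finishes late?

2

Critical path: Iterate→Manufacture→Package→Legal = 6+1+2+9 = 18, so the finish is 18 days.
Research finishes as early as 4 and must finish by 6.
So Research can slip 6 − 4 = 2 days.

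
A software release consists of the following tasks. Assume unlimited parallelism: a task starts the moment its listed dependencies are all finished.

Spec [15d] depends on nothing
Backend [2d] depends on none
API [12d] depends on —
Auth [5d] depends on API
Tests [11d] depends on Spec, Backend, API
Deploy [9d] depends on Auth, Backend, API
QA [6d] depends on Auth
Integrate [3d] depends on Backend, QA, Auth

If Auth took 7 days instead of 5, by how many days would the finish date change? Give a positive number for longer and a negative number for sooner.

2

Baseline: API→Auth→Deploy = 12+5+9 = 26 → 26 days.
Auth is on the critical path; changing it to 7 makes that path 28 days.
No other chain overtakes it, so the finish is 28 days.
Change in finish: 28 − 26 = +2 days.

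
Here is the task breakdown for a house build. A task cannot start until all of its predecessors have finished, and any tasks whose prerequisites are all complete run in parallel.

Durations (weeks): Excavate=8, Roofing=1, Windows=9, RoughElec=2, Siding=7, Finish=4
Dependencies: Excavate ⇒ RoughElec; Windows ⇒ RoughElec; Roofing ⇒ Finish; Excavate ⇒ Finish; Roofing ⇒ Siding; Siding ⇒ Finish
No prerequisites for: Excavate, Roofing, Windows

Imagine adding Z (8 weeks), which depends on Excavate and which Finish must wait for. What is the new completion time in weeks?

20

Originally the schedule takes 12 weeks.
With Z inserted, Finish now waits for max(Excavate, Roofing, Siding, Z).
New critical path: Excavate→Z→Finish = 8+8+4 = 20 ⇒ 20 weeks.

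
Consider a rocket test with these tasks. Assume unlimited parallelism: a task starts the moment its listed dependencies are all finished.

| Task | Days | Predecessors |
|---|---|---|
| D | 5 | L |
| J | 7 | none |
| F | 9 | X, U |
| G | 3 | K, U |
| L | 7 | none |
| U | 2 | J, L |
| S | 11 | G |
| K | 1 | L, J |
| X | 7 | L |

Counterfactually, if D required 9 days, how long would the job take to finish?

Critical path before the change: J→U→G→S = 7+2+3+11 = 23 giving 23 days.
The longest path through D is only 12 days, so D has float 11.
That remains the longest chain; total 23 days.

23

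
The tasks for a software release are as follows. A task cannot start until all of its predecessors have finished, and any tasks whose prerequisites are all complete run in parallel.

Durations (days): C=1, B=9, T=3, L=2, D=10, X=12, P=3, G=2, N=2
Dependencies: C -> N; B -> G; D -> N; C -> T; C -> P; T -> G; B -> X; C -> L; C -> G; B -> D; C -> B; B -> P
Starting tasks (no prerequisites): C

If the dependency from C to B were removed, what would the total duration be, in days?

Before: longest chain C→B→D→N = 1+9+10+2 = 22, finish 22.
Without C→B, B's earliest start moves from 1 to 0.
After: B→D→N = 9+10+2 = 21 → 21 days.

21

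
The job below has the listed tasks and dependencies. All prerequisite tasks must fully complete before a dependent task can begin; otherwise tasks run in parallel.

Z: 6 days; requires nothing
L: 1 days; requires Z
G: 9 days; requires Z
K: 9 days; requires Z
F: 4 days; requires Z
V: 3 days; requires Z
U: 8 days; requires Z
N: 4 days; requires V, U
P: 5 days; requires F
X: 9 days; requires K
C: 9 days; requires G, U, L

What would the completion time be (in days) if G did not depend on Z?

Before: longest chain Z→G→C = 6+9+9 = 24, finish 24.
Without Z→G, G's earliest start moves from 6 to 0.
New critical path: Z→K→X = 6+9+9 = 24 ⇒ 24 days.

24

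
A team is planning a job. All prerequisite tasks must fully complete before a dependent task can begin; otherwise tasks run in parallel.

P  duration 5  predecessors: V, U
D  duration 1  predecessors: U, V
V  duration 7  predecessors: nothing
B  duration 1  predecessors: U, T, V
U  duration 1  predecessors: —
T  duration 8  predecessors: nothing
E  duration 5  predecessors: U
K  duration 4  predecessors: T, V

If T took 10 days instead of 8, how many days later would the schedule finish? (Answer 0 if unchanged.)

Critical path before the change: T→K = 8+4 = 12 giving 12 days.
T is on the critical path; changing it to 10 makes that path 14 days.
No other chain overtakes it, so the finish is 14 days.
Change in finish: 14 − 12 = +2 days.

2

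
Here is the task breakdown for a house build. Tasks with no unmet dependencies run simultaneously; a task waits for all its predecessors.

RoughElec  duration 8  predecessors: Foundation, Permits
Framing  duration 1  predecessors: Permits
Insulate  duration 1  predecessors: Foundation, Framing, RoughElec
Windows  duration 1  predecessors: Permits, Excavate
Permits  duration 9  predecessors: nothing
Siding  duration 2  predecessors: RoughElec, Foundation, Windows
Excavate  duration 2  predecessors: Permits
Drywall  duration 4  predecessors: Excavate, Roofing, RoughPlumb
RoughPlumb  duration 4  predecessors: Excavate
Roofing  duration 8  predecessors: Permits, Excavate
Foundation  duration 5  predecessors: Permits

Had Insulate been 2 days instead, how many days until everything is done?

24

Actual critical path: Permits→Foundation→RoughElec→Siding = 9+5+8+2 = 24 ⇒ 24 days.
Insulate is off the critical path — its longest chain is 23 days, giving 1 of slack.
Now Permits→Foundation→RoughElec→Insulate = 9+5+8+2 = 24 is longest, so the finish becomes 24 days.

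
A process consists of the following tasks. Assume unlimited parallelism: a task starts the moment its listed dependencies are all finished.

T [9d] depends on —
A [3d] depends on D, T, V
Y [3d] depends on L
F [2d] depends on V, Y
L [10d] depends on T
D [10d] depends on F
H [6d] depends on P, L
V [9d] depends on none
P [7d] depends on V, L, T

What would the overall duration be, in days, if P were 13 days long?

Baseline: T→L→Y→F→D→A = 9+10+3+2+10+3 = 37 → 37 days.
P is off the critical path — its longest chain is 32 days, giving 5 of slack.
Now T→L→P→H = 9+10+13+6 = 38 is longest, so the finish becomes 38 days.

38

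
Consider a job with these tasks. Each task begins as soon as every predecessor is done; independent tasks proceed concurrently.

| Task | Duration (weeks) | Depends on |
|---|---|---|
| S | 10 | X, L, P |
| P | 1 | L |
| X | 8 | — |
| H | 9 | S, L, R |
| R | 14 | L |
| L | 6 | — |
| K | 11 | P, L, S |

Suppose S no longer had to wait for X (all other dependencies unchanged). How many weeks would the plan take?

Original critical path: L→R→H = 6+14+9 = 29 ⇒ 29 weeks.
Without X→S, S's earliest start moves from 8 to 7.
The longest chain is now L→R→H = 6+14+9 = 29, so the plan takes 29 weeks.

29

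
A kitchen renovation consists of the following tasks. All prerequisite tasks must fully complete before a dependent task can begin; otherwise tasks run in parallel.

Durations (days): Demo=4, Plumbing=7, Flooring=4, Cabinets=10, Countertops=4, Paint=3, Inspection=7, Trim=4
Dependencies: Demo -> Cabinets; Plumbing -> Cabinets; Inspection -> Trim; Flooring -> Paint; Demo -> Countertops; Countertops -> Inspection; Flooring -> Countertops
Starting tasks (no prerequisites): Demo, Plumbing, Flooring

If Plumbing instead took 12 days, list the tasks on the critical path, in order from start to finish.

Baseline: Demo→Countertops→Inspection→Trim = 4+4+7+4 = 19 → 19 days.
Plumbing has 2 days of float (longest path through it is 17).
The binding chain switches to Plumbing→Cabinets = 12+10 = 22; finish 22 days.

Plumbing, Cabinets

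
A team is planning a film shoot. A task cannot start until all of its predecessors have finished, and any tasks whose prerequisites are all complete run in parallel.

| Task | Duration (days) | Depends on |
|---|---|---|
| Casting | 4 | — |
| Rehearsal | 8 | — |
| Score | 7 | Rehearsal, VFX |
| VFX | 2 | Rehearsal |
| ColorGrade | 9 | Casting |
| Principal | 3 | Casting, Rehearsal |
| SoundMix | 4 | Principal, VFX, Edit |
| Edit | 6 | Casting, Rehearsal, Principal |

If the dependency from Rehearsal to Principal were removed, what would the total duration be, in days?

18

Original critical path: Rehearsal→Principal→Edit→SoundMix = 8+3+6+4 = 21 ⇒ 21 days.
Without Rehearsal→Principal, Principal's earliest start moves from 8 to 4.
After: Rehearsal→Edit→SoundMix = 8+6+4 = 18 → 18 days.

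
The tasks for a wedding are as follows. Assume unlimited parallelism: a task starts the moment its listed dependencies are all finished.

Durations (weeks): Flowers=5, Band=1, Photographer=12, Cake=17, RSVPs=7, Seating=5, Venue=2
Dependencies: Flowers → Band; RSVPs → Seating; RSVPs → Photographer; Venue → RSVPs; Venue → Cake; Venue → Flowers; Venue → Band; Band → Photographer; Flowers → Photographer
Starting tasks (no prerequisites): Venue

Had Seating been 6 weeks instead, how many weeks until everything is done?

Baseline: Venue→RSVPs→Photographer = 2+7+12 = 21 → 21 weeks.
Seating is off the critical path — its longest chain is 14 weeks, giving 7 of slack.
That remains the longest chain; total 21 weeks.

21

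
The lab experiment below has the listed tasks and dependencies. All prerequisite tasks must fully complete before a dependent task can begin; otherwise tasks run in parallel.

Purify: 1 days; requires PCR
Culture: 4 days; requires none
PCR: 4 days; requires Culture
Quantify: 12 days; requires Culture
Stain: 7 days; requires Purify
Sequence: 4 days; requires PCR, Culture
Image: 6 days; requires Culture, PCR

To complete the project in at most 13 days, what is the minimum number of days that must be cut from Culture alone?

Current finish: 16 days; target: 13.
Culture is on every critical path, so each day cut from Culture cuts the finish by one (this holds down to a finish of 13).
Need 16 − 13 = 3 days off Culture → Culture becomes 1 day, finish becomes 13.

3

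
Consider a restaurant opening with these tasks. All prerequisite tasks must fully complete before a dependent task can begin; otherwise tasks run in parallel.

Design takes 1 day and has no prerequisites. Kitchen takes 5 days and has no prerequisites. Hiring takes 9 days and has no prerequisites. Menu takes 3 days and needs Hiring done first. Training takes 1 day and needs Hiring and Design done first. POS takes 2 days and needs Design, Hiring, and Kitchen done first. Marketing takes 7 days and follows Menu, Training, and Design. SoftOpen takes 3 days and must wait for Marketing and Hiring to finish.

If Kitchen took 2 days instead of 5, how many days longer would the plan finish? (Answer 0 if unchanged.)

Actual critical path: Hiring→Menu→Marketing→SoftOpen = 9+3+7+3 = 22 ⇒ 22 days.
Kitchen is off the critical path — its longest chain is 7 days, giving 15 of slack.
That remains the longest chain; total 22 days.
Change in finish: 22 − 22 = +0 days.

0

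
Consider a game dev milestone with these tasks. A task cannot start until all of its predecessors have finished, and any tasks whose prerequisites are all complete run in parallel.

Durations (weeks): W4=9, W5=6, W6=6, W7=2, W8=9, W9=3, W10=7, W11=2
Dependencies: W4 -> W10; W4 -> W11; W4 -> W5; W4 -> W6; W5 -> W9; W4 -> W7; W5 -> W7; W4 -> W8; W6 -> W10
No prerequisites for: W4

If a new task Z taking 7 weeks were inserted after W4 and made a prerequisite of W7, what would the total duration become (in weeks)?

22

Originally the game dev milestone takes 22 weeks.
With Z inserted, W7 now waits for max(W4, W5, Z).
New critical path: W4→W6→W10 = 9+6+7 = 22 ⇒ 22 weeks.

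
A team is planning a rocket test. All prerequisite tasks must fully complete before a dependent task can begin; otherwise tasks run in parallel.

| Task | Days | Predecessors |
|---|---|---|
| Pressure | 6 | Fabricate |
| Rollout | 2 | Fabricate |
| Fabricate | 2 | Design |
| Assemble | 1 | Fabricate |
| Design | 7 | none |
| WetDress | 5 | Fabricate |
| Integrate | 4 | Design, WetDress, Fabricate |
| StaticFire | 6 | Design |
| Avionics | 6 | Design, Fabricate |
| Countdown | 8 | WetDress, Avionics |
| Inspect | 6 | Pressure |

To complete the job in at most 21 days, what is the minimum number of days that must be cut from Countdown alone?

2

Current finish: 23 days; target: 21.
Countdown is on every critical path, so each day cut from Countdown cuts the finish by one (this holds down to a finish of 21).
Need 23 − 21 = 2 days off Countdown → Countdown becomes 6 days, finish becomes 21.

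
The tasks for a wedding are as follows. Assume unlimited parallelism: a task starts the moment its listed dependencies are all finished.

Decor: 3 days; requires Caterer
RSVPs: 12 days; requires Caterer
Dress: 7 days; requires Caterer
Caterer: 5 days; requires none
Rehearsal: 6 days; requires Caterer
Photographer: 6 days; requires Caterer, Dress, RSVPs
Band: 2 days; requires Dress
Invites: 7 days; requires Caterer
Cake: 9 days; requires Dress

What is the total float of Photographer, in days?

0

Caterer→RSVPs→Photographer = 5+12+6 = 23 sets the makespan at 23 days.
The longest chain containing Photographer totals 23 days.
Float = 23 − 23 = 0.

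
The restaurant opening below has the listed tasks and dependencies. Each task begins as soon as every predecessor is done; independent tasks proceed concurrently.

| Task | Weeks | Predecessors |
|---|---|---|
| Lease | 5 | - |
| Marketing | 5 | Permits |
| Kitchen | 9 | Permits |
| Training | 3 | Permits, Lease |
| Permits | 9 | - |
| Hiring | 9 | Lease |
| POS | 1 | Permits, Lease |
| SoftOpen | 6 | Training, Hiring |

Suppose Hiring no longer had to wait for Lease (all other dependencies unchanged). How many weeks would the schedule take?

18

Original critical path: Lease→Hiring→SoftOpen = 5+9+6 = 20 ⇒ 20 weeks.
Without Lease→Hiring, Hiring's earliest start moves from 5 to 0.
The longest chain is now Permits→Kitchen = 9+9 = 18, so the schedule takes 18 weeks.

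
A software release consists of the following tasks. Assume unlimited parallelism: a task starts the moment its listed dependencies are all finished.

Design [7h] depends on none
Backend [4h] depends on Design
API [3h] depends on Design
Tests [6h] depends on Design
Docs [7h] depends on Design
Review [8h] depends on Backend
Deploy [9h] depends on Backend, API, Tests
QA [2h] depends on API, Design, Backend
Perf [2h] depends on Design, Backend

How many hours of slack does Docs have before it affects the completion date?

8

Design→Tests→Deploy = 7+6+9 = 22 sets the makespan at 22 hours.
Longest path through Docs: 14 hours (earliest finish 14, latest finish 22).
Slack of Docs = 15 − 7 = 8 hours.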